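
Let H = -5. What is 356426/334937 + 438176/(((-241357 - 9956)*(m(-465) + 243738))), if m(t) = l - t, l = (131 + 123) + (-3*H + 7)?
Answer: 21898934328551990/20578780793236599 ≈ 1.0642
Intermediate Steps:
l = 276 (l = (131 + 123) + (-3*(-5) + 7) = 254 + (15 + 7) = 254 + 22 = 276)
m(t) = 276 - t
356426/334937 + 438176/(((-241357 - 9956)*(m(-465) + 243738))) = 356426/334937 + 438176/(((-241357 - 9956)*((276 - 1*(-465)) + 243738))) = 356426*(1/334937) + 438176/((-251313*((276 + 465) + 243738))) = 356426/334937 + 438176/((-251313*(741 + 243738))) = 356426/334937 + 438176/((-251313*244479)) = 356426/334937 + 438176/(-61440750927) = 356426/334937 + 438176*(-1/61440750927) = 356426/334937 - 438176/61440750927 = 21898934328551990/20578780793236599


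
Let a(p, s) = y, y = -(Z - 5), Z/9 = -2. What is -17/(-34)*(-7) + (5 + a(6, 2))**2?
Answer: 1561/2 ≈ 780.50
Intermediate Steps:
Z = -18 (Z = 9*(-2) = -18)
y = 23 (y = -(-18 - 5) = -1*(-23) = 23)
a(p, s) = 23
-17/(-34)*(-7) + (5 + a(6, 2))**2 = -17/(-34)*(-7) + (5 + 23)**2 = -17*(-1/34)*(-7) + 28**2 = (1/2)*(-7) + 784 = -7/2 + 784 = 1561/2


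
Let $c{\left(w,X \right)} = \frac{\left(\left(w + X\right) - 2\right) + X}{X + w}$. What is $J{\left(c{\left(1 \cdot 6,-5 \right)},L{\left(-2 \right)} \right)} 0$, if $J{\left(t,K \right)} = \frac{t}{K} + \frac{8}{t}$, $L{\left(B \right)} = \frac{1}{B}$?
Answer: $0$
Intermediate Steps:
$c{\left(w,X \right)} = \frac{-2 + w + 2 X}{X + w}$ ($c{\left(w,X \right)} = \frac{\left(\left(X + w\right) - 2\right) + X}{X + w} = \frac{\left(-2 + X + w\right) + X}{X + w} = \frac{-2 + w + 2 X}{X + w}$)
$J{\left(t,K \right)} = \frac{8}{t} + \frac{t}{K}$
$J{\left(c{\left(1 \cdot 6,-5 \right)},L{\left(-2 \right)} \right)} 0 = \left(\frac{8}{\frac{1}{-5 + 1 \cdot 6} \left(-2 + 1 \cdot 6 + 2 \left(-5\right)\right)} + \frac{\frac{1}{-5 + 1 \cdot 6} \left(-2 + 1 \cdot 6 + 2 \left(-5\right)\right)}{\frac{1}{-2}}\right) 0 = \left(\frac{8}{\frac{1}{-5 + 6} \left(-2 + 6 - 10\right)} + \frac{\frac{1}{-5 + 6} \left(-2 + 6 - 10\right)}{- \frac{1}{2}}\right) 0 = \left(\frac{8}{1^{-1} \left(-6\right)} + 1^{-1} \left(-6\right) \left(-2\right)\right) 0 = \left(\frac{8}{1 \left(-6\right)} + 1 \left(-6\right) \left(-2\right)\right) 0 = \left(\frac{8}{-6} - -12\right) 0 = \left(8 \left(- \frac{1}{6}\right) + 12\right) 0 = \left(- \frac{4}{3} + 12\right) 0 = \frac{32}{3} \cdot 0 = 0$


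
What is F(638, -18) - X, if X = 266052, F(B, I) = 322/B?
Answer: -84870427/319 ≈ -2.6605e+5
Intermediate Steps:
F(638, -18) - X = 322/638 - 1*266052 = 322*(1/638) - 266052 = 161/319 - 266052 = -84870427/319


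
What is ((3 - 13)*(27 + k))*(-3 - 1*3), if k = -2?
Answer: 1500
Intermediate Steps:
((3 - 13)*(27 + k))*(-3 - 1*3) = ((3 - 13)*(27 - 2))*(-3 - 1*3) = (-10*25)*(-3 - 3) = -250*(-6) = 1500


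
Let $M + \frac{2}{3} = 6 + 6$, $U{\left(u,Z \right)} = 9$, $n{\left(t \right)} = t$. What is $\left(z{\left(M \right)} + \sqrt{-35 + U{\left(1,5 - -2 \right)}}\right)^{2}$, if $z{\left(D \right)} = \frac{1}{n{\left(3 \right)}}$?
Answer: $- \frac{233}{9} + \frac{2 i \sqrt{26}}{3} \approx -25.889 + 3.3993 i$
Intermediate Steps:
$M = \frac{34}{3}$ ($M = - \frac{2}{3} + \left(6 + 6\right) = - \frac{2}{3} + 12 = \frac{34}{3} \approx 11.333$)
$z{\left(D \right)} = \frac{1}{3}$
$\left(z{\left(M \right)} + \sqrt{-35 + U{\left(1,5 - -2 \right)}}\right)^{2} = \left(\frac{1}{3} + \sqrt{-35 + 9}\right)^{2} = \left(\frac{1}{3} + \sqrt{-26}\right)^{2} = \left(\frac{1}{3} + i \sqrt{26}\right)^{2}$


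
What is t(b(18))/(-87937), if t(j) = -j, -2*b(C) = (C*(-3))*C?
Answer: 486/87937 ≈ 0.0055267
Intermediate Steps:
b(C) = 3*C²/2 (b(C) = -C*(-3)*C/2 = -(-3*C)*C/2 = -(-3)*C²/2 = 3*C²/2)
t(b(18))/(-87937) = -3*18²/2/(-87937) = -3*324/2*(-1/87937) = -1*486*(-1/87937) = -486*(-1/87937) = 486/87937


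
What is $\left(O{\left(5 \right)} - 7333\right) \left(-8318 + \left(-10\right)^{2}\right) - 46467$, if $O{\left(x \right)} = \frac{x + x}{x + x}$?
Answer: $60207909$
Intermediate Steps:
$O{\left(x \right)} = 1$ ($O{\left(x \right)} = \frac{2 x}{2 x} = 2 x \frac{1}{2 x} = 1$)
$\left(O{\left(5 \right)} - 7333\right) \left(-8318 + \left(-10\right)^{2}\right) - 46467 = \left(1 - 7333\right) \left(-8318 + \left(-10\right)^{2}\right) - 46467 = - 7332 \left(-8318 + 100\right) - 46467 = \left(-7332\right) \left(-8218\right) - 46467 = 60254376 - 46467 = 60207909$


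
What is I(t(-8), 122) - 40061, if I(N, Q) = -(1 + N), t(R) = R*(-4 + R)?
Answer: -40158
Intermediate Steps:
I(N, Q) = -1 - N
I(t(-8), 122) - 40061 = (-1 - (-8)*(-4 - 8)) - 40061 = (-1 - (-8)*(-12)) - 40061 = (-1 - 1*96) - 40061 = (-1 - 96) - 40061 = -97 - 40061 = -40158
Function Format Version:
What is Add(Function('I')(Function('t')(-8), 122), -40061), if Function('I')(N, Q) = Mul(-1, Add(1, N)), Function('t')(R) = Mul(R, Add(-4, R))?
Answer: -40158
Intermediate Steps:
Function('I')(N, Q) = Add(-1, Mul(-1, N))
Add(Function('I')(Function('t')(-8), 122), -40061) = Add(Add(-1, Mul(-1, Mul(-8, Add(-4, -8)))), -40061) = Add(Add(-1, Mul(-1, Mul(-8, -12))), -40061) = Add(Add(-1, Mul(-1, 96)), -40061) = Add(Add(-1, -96), -40061) = Add(-97, -40061) = -40158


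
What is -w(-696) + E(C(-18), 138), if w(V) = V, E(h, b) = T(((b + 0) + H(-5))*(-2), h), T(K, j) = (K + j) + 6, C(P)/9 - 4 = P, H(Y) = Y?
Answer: 310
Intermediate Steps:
C(P) = 36 + 9*P
T(K, j) = 6 + K + j
E(h, b) = 16 + h - 2*b (E(h, b) = 6 + ((b + 0) - 5)*(-2) + h = 6 + (b - 5)*(-2) + h = 6 + (-5 + b)*(-2) + h = 6 + (10 - 2*b) + h = 16 + h - 2*b)
-w(-696) + E(C(-18), 138) = -1*(-696) + (16 + (36 + 9*(-18)) - 2*138) = 696 + (16 + (36 - 162) - 276) = 696 + (16 - 126 - 276) = 696 - 386 = 310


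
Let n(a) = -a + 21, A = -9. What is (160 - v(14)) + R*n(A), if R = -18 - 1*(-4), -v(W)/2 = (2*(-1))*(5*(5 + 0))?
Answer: -360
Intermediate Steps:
v(W) = 100 (v(W) = -2*2*(-1)*5*(5 + 0) = -(-4)*5*5 = -(-4)*25 = -2*(-50) = 100)
R = -14 (R = -18 + 4 = -14)
n(a) = 21 - a
(160 - v(14)) + R*n(A) = (160 - 1*100) - 14*(21 - 1*(-9)) = (160 - 100) - 14*(21 + 9) = 60 - 14*30 = 60 - 420 = -360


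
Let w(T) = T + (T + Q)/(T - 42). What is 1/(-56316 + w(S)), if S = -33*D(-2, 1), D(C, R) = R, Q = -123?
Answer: -25/1408673 ≈ -1.7747e-5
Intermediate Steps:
S = -33 (S = -33*1 = -33)
w(T) = T + (-123 + T)/(-42 + T) (w(T) = T + (T - 123)/(T - 42) = T + (-123 + T)/(-42 + T))
1/(-56316 + w(S)) = 1/(-56316 + (-123 + (-33)**2 - 41*(-33))/(-42 - 33)) = 1/(-56316 + (-123 + 1089 + 1353)/(-75)) = 1/(-56316 - 1/75*2319) = 1/(-56316 - 773/25) = 1/(-1408673/25) = -25/1408673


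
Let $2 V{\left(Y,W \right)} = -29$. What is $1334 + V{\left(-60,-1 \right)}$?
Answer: $\frac{2639}{2} \approx 1319.5$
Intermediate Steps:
$V{\left(Y,W \right)} = - \frac{29}{2}$ ($V{\left(Y,W \right)} = \frac{1}{2} \left(-29\right) = - \frac{29}{2}$)
$1334 + V{\left(-60,-1 \right)} = 1334 - \frac{29}{2} = \frac{2639}{2}$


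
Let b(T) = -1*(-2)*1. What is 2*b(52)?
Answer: 4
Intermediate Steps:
b(T) = 2 (b(T) = 2*1 = 2)
2*b(52) = 2*2 = 4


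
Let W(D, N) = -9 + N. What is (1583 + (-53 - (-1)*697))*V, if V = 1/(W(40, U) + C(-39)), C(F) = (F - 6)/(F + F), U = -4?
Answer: -3406/19 ≈ -179.26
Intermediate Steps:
C(F) = (-6 + F)/(2*F) (C(F) = (-6 + F)/((2*F)) = (-6 + F)*(1/(2*F)) = (-6 + F)/(2*F))
V = -26/323 (V = 1/((-9 - 4) + (½)*(-6 - 39)/(-39)) = 1/(-13 + (½)*(-1/39)*(-45)) = 1/(-13 + 15/26) = 1/(-323/26) = -26/323 ≈ -0.080495)
(1583 + (-53 - (-1)*697))*V = (1583 + (-53 - (-1)*697))*(-26/323) = (1583 + (-53 - 1*(-697)))*(-26/323) = (1583 + (-53 + 697))*(-26/323) = (1583 + 644)*(-26/323) = 2227*(-26/323) = -3406/19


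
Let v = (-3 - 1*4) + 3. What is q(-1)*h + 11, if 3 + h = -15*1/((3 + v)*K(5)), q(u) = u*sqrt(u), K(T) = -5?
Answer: 11 + 6*I ≈ 11.0 + 6.0*I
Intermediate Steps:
q(u) = u**(3/2)
v = -4 (v = (-3 - 4) + 3 = -7 + 3 = -4)
h = -6 (h = -3 - 15*(-1/(5*(3 - 4))) = -3 - 15/((-1*(-5))) = -3 - 15/5 = -3 - 15*1/5 = -3 - 3 = -6)
q(-1)*h + 11 = (-1)**(3/2)*(-6) + 11 = -I*(-6) + 11 = 6*I + 11 = 11 + 6*I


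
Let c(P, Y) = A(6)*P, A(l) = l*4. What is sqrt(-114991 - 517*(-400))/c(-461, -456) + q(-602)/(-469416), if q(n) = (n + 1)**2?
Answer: -86220019/108200388 ≈ -0.79685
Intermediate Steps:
A(l) = 4*l
c(P, Y) = 24*P (c(P, Y) = (4*6)*P = 24*P)
q(n) = (1 + n)**2
sqrt(-114991 - 517*(-400))/c(-461, -456) + q(-602)/(-469416) = sqrt(-114991 - 517*(-400))/((24*(-461))) + (1 - 602)**2/(-469416) = sqrt(-114991 + 206800)/(-11064) + (-601)**2*(-1/469416) = sqrt(91809)*(-1/11064) + 361201*(-1/469416) = 303*(-1/11064) - 361201/469416 = -101/3688 - 361201/469416 = -86220019/108200388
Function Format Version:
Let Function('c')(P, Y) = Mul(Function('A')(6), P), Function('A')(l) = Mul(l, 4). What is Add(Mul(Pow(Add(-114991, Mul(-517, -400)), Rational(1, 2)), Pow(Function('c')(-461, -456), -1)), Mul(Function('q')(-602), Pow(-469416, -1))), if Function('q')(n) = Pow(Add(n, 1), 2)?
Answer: Rational(-86220019, 108200388) ≈ -0.79685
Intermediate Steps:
Function('A')(l) = Mul(4, l)
Function('c')(P, Y) = Mul(24, P) (Function('c')(P, Y) = Mul(Mul(4, 6), P) = Mul(24, P))
Function('q')(n) = Pow(Add(1, n), 2)
Add(Mul(Pow(Add(-114991, Mul(-517, -400)), Rational(1, 2)), Pow(Function('c')(-461, -456), -1)), Mul(Function('q')(-602), Pow(-469416, -1))) = Add(Mul(Pow(Add(-114991, Mul(-517, -400)), Rational(1, 2)), Pow(Mul(24, -461), -1)), Mul(Pow(Add(1, -602), 2), Pow(-469416, -1))) = Add(Mul(Pow(Add(-114991, 206800), Rational(1, 2)), Pow(-11064, -1)), Mul(Pow(-601, 2), Rational(-1, 469416))) = Add(Mul(Pow(91809, Rational(1, 2)), Rational(-1, 11064)), Mul(361201, Rational(-1, 469416))) = Add(Mul(303, Rational(-1, 11064)), Rational(-361201, 469416)) = Add(Rational(-101, 3688), Rational(-361201, 469416)) = Rational(-86220019, 108200388)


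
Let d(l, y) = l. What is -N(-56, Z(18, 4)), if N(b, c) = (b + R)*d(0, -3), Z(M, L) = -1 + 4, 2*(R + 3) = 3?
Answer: 0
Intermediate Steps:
R = -3/2 (R = -3 + (½)*3 = -3 + 3/2 = -3/2 ≈ -1.5000)
Z(M, L) = 3
N(b, c) = 0 (N(b, c) = (b - 3/2)*0 = (-3/2 + b)*0 = 0)
-N(-56, Z(18, 4)) = -1*0 = 0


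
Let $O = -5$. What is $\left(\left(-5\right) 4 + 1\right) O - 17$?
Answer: $78$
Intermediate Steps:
$\left(\left(-5\right) 4 + 1\right) O - 17 = \left(\left(-5\right) 4 + 1\right) \left(-5\right) - 17 = \left(-20 + 1\right) \left(-5\right) - 17 = \left(-19\right) \left(-5\right) - 17 = 95 - 17 = 78$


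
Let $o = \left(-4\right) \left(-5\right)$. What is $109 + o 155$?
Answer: $3209$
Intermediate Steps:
$o = 20$
$109 + o 155 = 109 + 20 \cdot 155 = 109 + 3100 = 3209$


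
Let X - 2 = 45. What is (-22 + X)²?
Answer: 625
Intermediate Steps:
X = 47 (X = 2 + 45 = 47)
(-22 + X)² = (-22 + 47)² = 25² = 625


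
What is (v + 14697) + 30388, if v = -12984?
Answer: 32101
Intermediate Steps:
(v + 14697) + 30388 = (-12984 + 14697) + 30388 = 1713 + 30388 = 32101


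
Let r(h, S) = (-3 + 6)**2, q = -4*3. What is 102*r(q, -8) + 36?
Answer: 954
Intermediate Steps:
q = -12
r(h, S) = 9 (r(h, S) = 3**2 = 9)
102*r(q, -8) + 36 = 102*9 + 36 = 918 + 36 = 954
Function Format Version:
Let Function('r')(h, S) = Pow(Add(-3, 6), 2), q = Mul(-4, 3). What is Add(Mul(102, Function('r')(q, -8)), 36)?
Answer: 954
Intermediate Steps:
q = -12
Function('r')(h, S) = 9 (Function('r')(h, S) = Pow(3, 2) = 9)
Add(Mul(102, Function('r')(q, -8)), 36) = Add(Mul(102, 9), 36) = Add(918, 36) = 954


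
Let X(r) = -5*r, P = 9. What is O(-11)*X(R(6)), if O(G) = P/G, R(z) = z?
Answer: 270/11 ≈ 24.545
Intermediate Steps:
O(G) = 9/G
O(-11)*X(R(6)) = (9/(-11))*(-5*6) = (9*(-1/11))*(-30) = -9/11*(-30) = 270/11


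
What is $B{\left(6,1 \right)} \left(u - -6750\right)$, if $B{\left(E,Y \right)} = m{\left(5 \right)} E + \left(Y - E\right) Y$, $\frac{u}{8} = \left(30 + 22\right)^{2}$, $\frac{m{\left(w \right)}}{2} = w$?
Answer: $1561010$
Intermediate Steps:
$m{\left(w \right)} = 2 w$
$u = 21632$ ($u = 8 \left(30 + 22\right)^{2} = 8 \cdot 52^{2} = 8 \cdot 2704 = 21632$)
$B{\left(E,Y \right)} = 10 E + Y \left(Y - E\right)$ ($B{\left(E,Y \right)} = 2 \cdot 5 E + \left(Y - E\right) Y = 10 E + Y \left(Y - E\right)$)
$B{\left(6,1 \right)} \left(u - -6750\right) = \left(1^{2} + 10 \cdot 6 - 6 \cdot 1\right) \left(21632 - -6750\right) = \left(1 + 60 - 6\right) \left(21632 + 6750\right) = 55 \cdot 28382 = 1561010$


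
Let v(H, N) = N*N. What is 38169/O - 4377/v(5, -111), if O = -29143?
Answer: -199279720/119690301 ≈ -1.6650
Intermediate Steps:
v(H, N) = N²
38169/O - 4377/v(5, -111) = 38169/(-29143) - 4377/((-111)²) = 38169*(-1/29143) - 4377/12321 = -38169/29143 - 4377*1/12321 = -38169/29143 - 1459/4107 = -199279720/119690301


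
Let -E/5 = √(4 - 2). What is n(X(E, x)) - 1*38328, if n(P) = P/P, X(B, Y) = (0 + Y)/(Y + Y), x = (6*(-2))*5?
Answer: -38327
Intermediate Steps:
E = -5*√2 (E = -5*√(4 - 2) = -5*√2 ≈ -7.0711)
x = -60 (x = -12*5 = -60)
X(B, Y) = ½ (X(B, Y) = Y/((2*Y)) = Y*(1/(2*Y)) = ½)
n(P) = 1
n(X(E, x)) - 1*38328 = 1 - 1*38328 = 1 - 38328 = -38327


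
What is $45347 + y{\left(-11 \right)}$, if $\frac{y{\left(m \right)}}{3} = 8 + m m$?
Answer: $45734$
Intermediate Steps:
$y{\left(m \right)} = 24 + 3 m^{2}$ ($y{\left(m \right)} = 3 \left(8 + m m\right) = 3 \left(8 + m^{2}\right) = 24 + 3 m^{2}$)
$45347 + y{\left(-11 \right)} = 45347 + \left(24 + 3 \left(-11\right)^{2}\right) = 45347 + \left(24 + 3 \cdot 121\right) = 45347 + \left(24 + 363\right) = 45347 + 387 = 45734$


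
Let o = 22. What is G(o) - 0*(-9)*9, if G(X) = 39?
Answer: 39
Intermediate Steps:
G(o) - 0*(-9)*9 = 39 - 0*(-9)*9 = 39 - 0*9 = 39 - 1*0 = 39 + 0 = 39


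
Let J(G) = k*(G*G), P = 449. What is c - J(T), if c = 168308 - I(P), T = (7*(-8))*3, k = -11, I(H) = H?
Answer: 478323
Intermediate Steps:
T = -168 (T = -56*3 = -168)
J(G) = -11*G² (J(G) = -11*G*G = -11*G²)
c = 167859 (c = 168308 - 1*449 = 168308 - 449 = 167859)
c - J(T) = 167859 - (-11)*(-168)² = 167859 - (-11)*28224 = 167859 - 1*(-310464) = 167859 + 310464 = 478323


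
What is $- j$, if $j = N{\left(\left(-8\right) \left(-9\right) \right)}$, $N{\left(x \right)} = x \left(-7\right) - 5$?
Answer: $509$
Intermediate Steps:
$N{\left(x \right)} = -5 - 7 x$ ($N{\left(x \right)} = - 7 x - 5 = -5 - 7 x$)
$j = -509$ ($j = -5 - 7 \left(\left(-8\right) \left(-9\right)\right) = -5 - 504 = -509$)
$- j = \left(-1\right) \left(-509\right) = 509$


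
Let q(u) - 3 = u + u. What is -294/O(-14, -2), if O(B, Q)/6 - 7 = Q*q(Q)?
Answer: -49/9 ≈ -5.4444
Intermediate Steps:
q(u) = 3 + 2*u (q(u) = 3 + (u + u) = 3 + 2*u)
O(B, Q) = 42 + 6*Q*(3 + 2*Q) (O(B, Q) = 42 + 6*(Q*(3 + 2*Q)) = 42 + 6*Q*(3 + 2*Q))
-294/O(-14, -2) = -294/(42 + 6*(-2)*(3 + 2*(-2))) = -294/(42 + 6*(-2)*(3 - 4)) = -294/(42 + 6*(-2)*(-1)) = -294/(42 + 12) = -294/54 = -294*1/54 = -49/9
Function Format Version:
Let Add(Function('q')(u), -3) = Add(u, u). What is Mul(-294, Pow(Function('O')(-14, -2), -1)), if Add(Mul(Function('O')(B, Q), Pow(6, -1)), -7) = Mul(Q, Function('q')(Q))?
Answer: Rational(-49, 9) ≈ -5.4444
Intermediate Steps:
Function('q')(u) = Add(3, Mul(2, u)) (Function('q')(u) = Add(3, Add(u, u)) = Add(3, Mul(2, u)))
Function('O')(B, Q) = Add(42, Mul(6, Q, Add(3, Mul(2, Q)))) (Function('O')(B, Q) = Add(42, Mul(6, Mul(Q, Add(3, Mul(2, Q))))) = Add(42, Mul(6, Q, Add(3, Mul(2, Q)))))
Mul(-294, Pow(Function('O')(-14, -2), -1)) = Mul(-294, Pow(Add(42, Mul(6, -2, Add(3, Mul(2, -2)))), -1)) = Mul(-294, Pow(Add(42, Mul(6, -2, Add(3, -4))), -1)) = Mul(-294, Pow(Add(42, Mul(6, -2, -1)), -1)) = Mul(-294, Pow(Add(42, 12), -1)) = Mul(-294, Pow(54, -1)) = Mul(-294, Rational(1, 54)) = Rational(-49, 9)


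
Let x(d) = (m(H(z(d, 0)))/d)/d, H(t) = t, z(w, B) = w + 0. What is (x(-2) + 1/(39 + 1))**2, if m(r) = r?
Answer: 361/1600 ≈ 0.22563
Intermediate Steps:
z(w, B) = w
x(d) = 1/d (x(d) = (d/d)/d = 1/d)
(x(-2) + 1/(39 + 1))**2 = (1/(-2) + 1/(39 + 1))**2 = (-1/2 + 1/40)**2 = (-19/40)**2 = 361/1600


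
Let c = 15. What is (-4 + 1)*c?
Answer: -45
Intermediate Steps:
(-4 + 1)*c = (-4 + 1)*15 = -3*15 = -45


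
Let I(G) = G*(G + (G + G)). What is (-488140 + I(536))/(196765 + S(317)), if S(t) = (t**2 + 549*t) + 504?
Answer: 373748/471791 ≈ 0.79219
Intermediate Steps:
I(G) = 3*G**2 (I(G) = G*(G + 2*G) = G*(3*G) = 3*G**2)
S(t) = 504 + t**2 + 549*t
(-488140 + I(536))/(196765 + S(317)) = (-488140 + 3*536**2)/(196765 + (504 + 317**2 + 549*317)) = (-488140 + 3*287296)/(196765 + (504 + 100489 + 174033)) = (-488140 + 861888)/(196765 + 275026) = 373748/471791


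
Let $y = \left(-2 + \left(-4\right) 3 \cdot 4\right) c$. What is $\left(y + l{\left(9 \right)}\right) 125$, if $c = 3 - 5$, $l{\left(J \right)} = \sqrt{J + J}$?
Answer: $12500 + 375 \sqrt{2} \approx 13030.0$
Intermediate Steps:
$l{\left(J \right)} = \sqrt{2} \sqrt{J}$ ($l{\left(J \right)} = \sqrt{2 J} = \sqrt{2} \sqrt{J}$)
$c = -2$
$y = 100$ ($y = \left(-2 + \left(-4\right) 3 \cdot 4\right) \left(-2\right) = \left(-2 - 48\right) \left(-2\right) = \left(-50\right) \left(-2\right) = 100$)
$\left(y + l{\left(9 \right)}\right) 125 = \left(100 + \sqrt{2} \sqrt{9}\right) 125 = \left(100 + \sqrt{2} \cdot 3\right) 125 = \left(100 + 3 \sqrt{2}\right) 125 = 12500 + 375 \sqrt{2}$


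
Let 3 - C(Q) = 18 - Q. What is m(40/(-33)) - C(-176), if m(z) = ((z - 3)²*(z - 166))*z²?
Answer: -163106384737/39135393 ≈ -4167.8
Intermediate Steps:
C(Q) = -15 + Q (C(Q) = 3 - (18 - Q) = 3 + (-18 + Q) = -15 + Q)
m(z) = z²*(-3 + z)²*(-166 + z) (m(z) = ((-3 + z)²*(-166 + z))*z² = z²*(-3 + z)²*(-166 + z))
m(40/(-33)) - C(-176) = (40/(-33))²*(-3 + 40/(-33))²*(-166 + 40/(-33)) - (-15 - 176) = (40*(-1/33))²*(-3 + 40*(-1/33))²*(-166 + 40*(-1/33)) - 1*(-191) = (-40/33)²*(-3 - 40/33)²*(-166 - 40/33) + 191 = (1600/1089)*(-139/33)²*(-5518/33) + 191 = (1600/1089)*(19321/1089)*(-5518/33) + 191 = -170581244800/39135393 + 191 = -163106384737/39135393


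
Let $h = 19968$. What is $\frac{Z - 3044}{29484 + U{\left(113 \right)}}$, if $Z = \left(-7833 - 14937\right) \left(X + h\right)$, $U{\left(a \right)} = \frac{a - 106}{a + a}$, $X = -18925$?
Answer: $- \frac{5367986804}{6663391} \approx -805.59$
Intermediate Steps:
$U{\left(a \right)} = \frac{-106 + a}{2 a}$
$Z = -23749110$ ($Z = \left(-7833 - 14937\right) \left(-18925 + 19968\right) = \left(-22770\right) 1043 = -23749110$)
$\frac{Z - 3044}{29484 + U{\left(113 \right)}} = \frac{-23749110 - 3044}{29484 + \frac{-106 + 113}{2 \cdot 113}} = - \frac{23752154}{29484 + \frac{1}{2} \cdot \frac{1}{113} \cdot 7} = - \frac{23752154}{29484 + \frac{7}{226}} = - \frac{23752154}{\frac{6663391}{226}} = \left(-23752154\right) \frac{226}{6663391} = - \frac{5367986804}{6663391}$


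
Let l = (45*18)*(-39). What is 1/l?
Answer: -1/31590 ≈ -3.1656e-5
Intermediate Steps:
l = -31590 (l = 810*(-39) = -31590)
1/l = 1/(-31590) = -1/31590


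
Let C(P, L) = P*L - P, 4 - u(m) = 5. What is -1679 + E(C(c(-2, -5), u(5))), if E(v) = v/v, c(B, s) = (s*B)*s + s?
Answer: -1678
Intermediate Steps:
u(m) = -1 (u(m) = 4 - 1*5 = 4 - 5 = -1)
c(B, s) = s + B*s**2 (c(B, s) = (B*s)*s + s = B*s**2 + s = s + B*s**2)
C(P, L) = -P + L*P (C(P, L) = L*P - P = -P + L*P)
E(v) = 1
-1679 + E(C(c(-2, -5), u(5))) = -1679 + 1 = -1678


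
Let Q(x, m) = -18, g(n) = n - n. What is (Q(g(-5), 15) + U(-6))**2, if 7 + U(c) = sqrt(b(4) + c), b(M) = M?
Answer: (25 - I*sqrt(2))**2 ≈ 623.0 - 70.711*I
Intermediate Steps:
g(n) = 0
U(c) = -7 + sqrt(4 + c)
(Q(g(-5), 15) + U(-6))**2 = (-18 + (-7 + sqrt(4 - 6)))**2 = (-18 + (-7 + sqrt(-2)))**2 = (-18 + (-7 + I*sqrt(2)))**2 = (-25 + I*sqrt(2))**2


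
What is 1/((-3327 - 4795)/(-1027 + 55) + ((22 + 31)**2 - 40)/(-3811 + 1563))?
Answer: 546264/3891697 ≈ 0.14037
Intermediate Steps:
1/((-3327 - 4795)/(-1027 + 55) + ((22 + 31)**2 - 40)/(-3811 + 1563)) = 1/(-8122/(-972) + (53**2 - 40)/(-2248)) = 1/(-8122*(-1/972) + (2809 - 40)*(-1/2248)) = 1/(4061/486 + 2769*(-1/2248)) = 1/(4061/486 - 2769/2248) = 1/(3891697/546264) = 546264/3891697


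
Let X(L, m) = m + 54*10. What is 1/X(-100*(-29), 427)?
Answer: 1/967 ≈ 0.0010341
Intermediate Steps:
X(L, m) = 540 + m (X(L, m) = m + 540 = 540 + m)
1/X(-100*(-29), 427) = 1/(540 + 427) = 1/967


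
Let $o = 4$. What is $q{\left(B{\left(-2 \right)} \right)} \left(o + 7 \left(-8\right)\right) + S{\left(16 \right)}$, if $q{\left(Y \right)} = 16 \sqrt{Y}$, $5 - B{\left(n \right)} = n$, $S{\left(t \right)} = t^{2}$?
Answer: $256 - 832 \sqrt{7} \approx -1945.3$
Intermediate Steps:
$B{\left(n \right)} = 5 - n$
$q{\left(B{\left(-2 \right)} \right)} \left(o + 7 \left(-8\right)\right) + S{\left(16 \right)} = 16 \sqrt{5 - -2} \left(4 + 7 \left(-8\right)\right) + 16^{2} = 16 \sqrt{5 + 2} \left(4 - 56\right) + 256 = 16 \sqrt{7} \left(-52\right) + 256 = - 832 \sqrt{7} + 256 = 256 - 832 \sqrt{7}$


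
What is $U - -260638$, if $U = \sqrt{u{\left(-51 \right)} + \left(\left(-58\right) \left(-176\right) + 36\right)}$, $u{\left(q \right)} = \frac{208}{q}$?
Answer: $260638 + \frac{22 \sqrt{55029}}{51} \approx 2.6074 \cdot 10^{5}$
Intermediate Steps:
$U = \frac{22 \sqrt{55029}}{51}$ ($U = \sqrt{\frac{208}{-51} + \left(\left(-58\right) \left(-176\right) + 36\right)} = \sqrt{208 \left(- \frac{1}{51}\right) + \left(10208 + 36\right)} = \sqrt{- \frac{208}{51} + 10244} = \sqrt{\frac{522236}{51}} = \frac{22 \sqrt{55029}}{51} \approx 101.19$)
$U - -260638 = \frac{22 \sqrt{55029}}{51} - -260638 = \frac{22 \sqrt{55029}}{51} + 260638 = 260638 + \frac{22 \sqrt{55029}}{51}$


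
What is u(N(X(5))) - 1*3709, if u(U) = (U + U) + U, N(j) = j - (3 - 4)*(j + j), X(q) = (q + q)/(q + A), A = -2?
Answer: -3679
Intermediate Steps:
X(q) = 2*q/(-2 + q) (X(q) = (q + q)/(q - 2) = (2*q)/(-2 + q) = 2*q/(-2 + q))
N(j) = 3*j (N(j) = j - (-1)*2*j = j - (-2)*j = j + 2*j = 3*j)
u(U) = 3*U (u(U) = 2*U + U = 3*U)
u(N(X(5))) - 1*3709 = 3*(3*(2*5/(-2 + 5))) - 1*3709 = 3*(3*(2*5/3)) - 3709 = 3*(3*(2*5*(1/3))) - 3709 = 3*(3*(10/3)) - 3709 = 3*10 - 3709 = 30 - 3709 = -3679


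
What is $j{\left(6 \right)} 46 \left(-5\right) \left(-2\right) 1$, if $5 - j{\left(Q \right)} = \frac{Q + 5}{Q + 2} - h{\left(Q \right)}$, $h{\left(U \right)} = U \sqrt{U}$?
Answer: $\frac{3335}{2} + 2760 \sqrt{6} \approx 8428.1$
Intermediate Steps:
$h{\left(U \right)} = U^{\frac{3}{2}}$
$j{\left(Q \right)} = 5 + Q^{\frac{3}{2}} - \frac{5 + Q}{2 + Q}$ ($j{\left(Q \right)} = 5 - \left(\frac{Q + 5}{Q + 2} - Q^{\frac{3}{2}}\right) = 5 - \left(\frac{5 + Q}{2 + Q} - Q^{\frac{3}{2}}\right) = 5 - \left(- Q^{\frac{3}{2}} + \frac{5 + Q}{2 + Q}\right) = 5 + \left(Q^{\frac{3}{2}} - \frac{5 + Q}{2 + Q}\right) = 5 + Q^{\frac{3}{2}} - \frac{5 + Q}{2 + Q}$)
$j{\left(6 \right)} 46 \left(-5\right) \left(-2\right) 1 = \frac{5 + 6^{\frac{5}{2}} + 2 \cdot 6^{\frac{3}{2}} + 4 \cdot 6}{2 + 6} \cdot 46 \left(-5\right) \left(-2\right) 1 = \frac{5 + 36 \sqrt{6} + 2 \cdot 6 \sqrt{6} + 24}{8} \cdot 46 \cdot 10 \cdot 1 = \frac{5 + 36 \sqrt{6} + 12 \sqrt{6} + 24}{8} \cdot 46 \cdot 10 = \frac{29 + 48 \sqrt{6}}{8} \cdot 46 \cdot 10 = \left(\frac{29}{8} + 6 \sqrt{6}\right) 46 \cdot 10 = \left(\frac{667}{4} + 276 \sqrt{6}\right) 10 = \frac{3335}{2} + 2760 \sqrt{6}$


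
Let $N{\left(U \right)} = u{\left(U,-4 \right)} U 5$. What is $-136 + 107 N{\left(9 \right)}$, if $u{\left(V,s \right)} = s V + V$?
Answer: $-130141$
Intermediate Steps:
$u{\left(V,s \right)} = V + V s$ ($u{\left(V,s \right)} = V s + V = V + V s$)
$N{\left(U \right)} = - 15 U^{2}$ ($N{\left(U \right)} = U \left(1 - 4\right) U 5 = U \left(-3\right) U 5 = - 3 U U 5 = - 3 U^{2} \cdot 5 = - 15 U^{2}$)
$-136 + 107 N{\left(9 \right)} = -136 + 107 \left(- 15 \cdot 9^{2}\right) = -136 + 107 \left(\left(-15\right) 81\right) = -136 + 107 \left(-1215\right) = -136 - 130005 = -130141$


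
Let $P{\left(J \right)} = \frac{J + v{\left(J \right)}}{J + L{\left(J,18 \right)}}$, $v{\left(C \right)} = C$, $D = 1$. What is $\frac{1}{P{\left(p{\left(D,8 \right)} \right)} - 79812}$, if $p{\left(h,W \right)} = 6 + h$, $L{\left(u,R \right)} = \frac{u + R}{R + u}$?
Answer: $- \frac{4}{319241} \approx -1.253 \cdot 10^{-5}$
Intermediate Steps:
$L{\left(u,R \right)} = 1$ ($L{\left(u,R \right)} = \frac{R + u}{R + u} = 1$)
$P{\left(J \right)} = \frac{2 J}{1 + J}$ ($P{\left(J \right)} = \frac{J + J}{J + 1} = \frac{2 J}{1 + J}$)
$\frac{1}{P{\left(p{\left(D,8 \right)} \right)} - 79812} = \frac{1}{\frac{2 \left(6 + 1\right)}{1 + \left(6 + 1\right)} - 79812} = \frac{1}{2 \cdot 7 \frac{1}{1 + 7} - 79812} = \frac{1}{2 \cdot 7 \cdot \frac{1}{8} - 79812} = \frac{1}{\frac{7}{4} - 79812} = \frac{1}{- \frac{319241}{4}} = - \frac{4}{319241}$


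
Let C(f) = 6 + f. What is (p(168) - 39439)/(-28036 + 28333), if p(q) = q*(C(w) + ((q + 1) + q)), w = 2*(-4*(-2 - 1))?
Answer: 22217/297 ≈ 74.805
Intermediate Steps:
w = 24 (w = 2*(-4*(-3)) = 2*12 = 24)
p(q) = q*(31 + 2*q) (p(q) = q*((6 + 24) + ((q + 1) + q)) = q*(30 + ((1 + q) + q)) = q*(30 + (1 + 2*q)) = q*(31 + 2*q))
(p(168) - 39439)/(-28036 + 28333) = (168*(31 + 2*168) - 39439)/(-28036 + 28333) = (168*(31 + 336) - 39439)/297 = (168*367 - 39439)*(1/297) = (61656 - 39439)*(1/297) = 22217*(1/297) = 22217/297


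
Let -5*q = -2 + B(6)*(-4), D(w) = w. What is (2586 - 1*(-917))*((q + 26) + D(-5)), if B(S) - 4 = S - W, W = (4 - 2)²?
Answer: 458893/5 ≈ 91779.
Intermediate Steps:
W = 4 (W = 2² = 4)
B(S) = S (B(S) = 4 + (S - 1*4) = 4 + (S - 4) = 4 + (-4 + S) = S)
q = 26/5 (q = -(-2 + 6*(-4))/5 = -(-2 - 24)/5 = -⅕*(-26) = 26/5 ≈ 5.2000)
(2586 - 1*(-917))*((q + 26) + D(-5)) = (2586 - 1*(-917))*((26/5 + 26) - 5) = (2586 + 917)*(156/5 - 5) = 3503*(131/5) = 458893/5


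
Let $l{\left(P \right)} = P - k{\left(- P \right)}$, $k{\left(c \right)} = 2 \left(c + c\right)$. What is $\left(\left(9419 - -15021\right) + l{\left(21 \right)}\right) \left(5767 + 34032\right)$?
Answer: $976866455$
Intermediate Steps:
$k{\left(c \right)} = 4 c$ ($k{\left(c \right)} = 2 \cdot 2 c = 4 c$)
$l{\left(P \right)} = 5 P$ ($l{\left(P \right)} = P - 4 \left(- P\right) = P - - 4 P = P + 4 P = 5 P$)
$\left(\left(9419 - -15021\right) + l{\left(21 \right)}\right) \left(5767 + 34032\right) = \left(\left(9419 - -15021\right) + 5 \cdot 21\right) \left(5767 + 34032\right) = \left(\left(9419 + 15021\right) + 105\right) 39799 = \left(24440 + 105\right) 39799 = 24545 \cdot 39799 = 976866455$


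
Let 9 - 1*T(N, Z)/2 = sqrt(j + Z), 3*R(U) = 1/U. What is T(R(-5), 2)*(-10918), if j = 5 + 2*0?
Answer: -196524 + 21836*sqrt(7) ≈ -1.3875e+5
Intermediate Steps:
R(U) = 1/(3*U)
j = 5 (j = 5 + 0 = 5)
T(N, Z) = 18 - 2*sqrt(5 + Z)
T(R(-5), 2)*(-10918) = (18 - 2*sqrt(5 + 2))*(-10918) = (18 - 2*sqrt(7))*(-10918) = -196524 + 21836*sqrt(7)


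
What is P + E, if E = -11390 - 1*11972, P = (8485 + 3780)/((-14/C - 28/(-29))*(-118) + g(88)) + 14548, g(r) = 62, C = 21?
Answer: -19434309/2326 ≈ -8355.3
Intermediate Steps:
P = 34905703/2326 (P = (8485 + 3780)/((-14/21 - 28/(-29))*(-118) + 62) + 14548 = 12265/((-14*1/21 - 28*(-1/29))*(-118) + 62) + 14548 = 12265/((-⅔ + 28/29)*(-118) + 62) + 14548 = 12265/((26/87)*(-118) + 62) + 14548 = 12265/(-3068/87 + 62) + 14548 = 12265/(2326/87) + 14548 = 12265*(87/2326) + 14548 = 1067055/2326 + 14548 = 34905703/2326 ≈ 15007.)
E = -23362 (E = -11390 - 11972 = -23362)
P + E = 34905703/2326 - 23362 = -19434309/2326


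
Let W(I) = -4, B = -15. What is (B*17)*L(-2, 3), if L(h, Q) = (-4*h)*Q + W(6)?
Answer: -5100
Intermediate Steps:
L(h, Q) = -4 - 4*Q*h (L(h, Q) = (-4*h)*Q - 4 = -4*Q*h - 4 = -4 - 4*Q*h)
(B*17)*L(-2, 3) = (-15*17)*(-4 - 4*3*(-2)) = -255*(-4 + 24) = -255*20 = -5100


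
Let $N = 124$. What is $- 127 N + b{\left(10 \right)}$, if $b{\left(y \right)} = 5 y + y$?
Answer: $-15688$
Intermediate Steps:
$b{\left(y \right)} = 6 y$
$- 127 N + b{\left(10 \right)} = \left(-127\right) 124 + 6 \cdot 10 = -15748 + 60 = -15688$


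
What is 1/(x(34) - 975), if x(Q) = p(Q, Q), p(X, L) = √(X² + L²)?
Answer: -975/948313 - 34*√2/948313 ≈ -0.0010788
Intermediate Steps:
p(X, L) = √(L² + X²)
x(Q) = √2*√(Q²) (x(Q) = √(Q² + Q²) = √(2*Q²) = √2*√(Q²))
1/(x(34) - 975) = 1/(√2*√(34²) - 975) = 1/(√2*√1156 - 975) = 1/(√2*34 - 975) = 1/(34*√2 - 975) = 1/(-975 + 34*√2)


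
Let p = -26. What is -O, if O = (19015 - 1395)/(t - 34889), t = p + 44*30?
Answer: 3524/6719 ≈ 0.52448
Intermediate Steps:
t = 1294 (t = -26 + 44*30 = -26 + 1320 = 1294)
O = -3524/6719 (O = (19015 - 1395)/(1294 - 34889) = 17620/(-33595) = 17620*(-1/33595) = -3524/6719 ≈ -0.52448)
-O = -1*(-3524/6719) = 3524/6719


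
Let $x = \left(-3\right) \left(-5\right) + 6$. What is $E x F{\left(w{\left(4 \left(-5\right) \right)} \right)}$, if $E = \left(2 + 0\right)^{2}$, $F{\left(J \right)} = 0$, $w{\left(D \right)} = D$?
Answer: $0$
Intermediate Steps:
$x = 21$ ($x = 15 + 6 = 21$)
$E = 4$ ($E = 2^{2} = 4$)
$E x F{\left(w{\left(4 \left(-5\right) \right)} \right)} = 4 \cdot 21 \cdot 0 = 84 \cdot 0 = 0$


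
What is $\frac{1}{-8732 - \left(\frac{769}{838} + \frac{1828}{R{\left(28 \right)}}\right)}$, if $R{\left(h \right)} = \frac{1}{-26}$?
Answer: $\frac{838}{32510279} \approx 2.5776 \cdot 10^{-5}$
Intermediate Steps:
$R{\left(h \right)} = - \frac{1}{26}$
$\frac{1}{-8732 - \left(\frac{769}{838} + \frac{1828}{R{\left(28 \right)}}\right)} = \frac{1}{-8732 - \left(-47528 + \frac{769}{838}\right)} = \frac{1}{-8732 - - \frac{39827695}{838}} = \frac{1}{-8732 + \left(- \frac{769}{838} + 47528\right)} = \frac{1}{-8732 + \frac{39827695}{838}} = \frac{1}{\frac{32510279}{838}} = \frac{838}{32510279}$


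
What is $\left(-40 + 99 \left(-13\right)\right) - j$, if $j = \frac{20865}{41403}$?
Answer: $- \frac{18320882}{13801} \approx -1327.5$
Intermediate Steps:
$j = \frac{6955}{13801}$ ($j = 20865 \cdot \frac{1}{41403} = \frac{6955}{13801} \approx 0.50395$)
$\left(-40 + 99 \left(-13\right)\right) - j = \left(-40 + 99 \left(-13\right)\right) - \frac{6955}{13801} = \left(-40 - 1287\right) - \frac{6955}{13801} = -1327 - \frac{6955}{13801} = - \frac{18320882}{13801}$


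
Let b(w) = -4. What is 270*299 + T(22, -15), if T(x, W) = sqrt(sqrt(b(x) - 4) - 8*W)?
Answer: 80730 + sqrt(120 + 2*I*sqrt(2)) ≈ 80741.0 + 0.12909*I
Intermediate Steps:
T(x, W) = sqrt(-8*W + 2*I*sqrt(2)) (T(x, W) = sqrt(sqrt(-4 - 4) - 8*W) = sqrt(sqrt(-8) - 8*W) = sqrt(2*I*sqrt(2) - 8*W) = sqrt(-8*W + 2*I*sqrt(2)))
270*299 + T(22, -15) = 270*299 + sqrt(-8*(-15) + 2*I*sqrt(2)) = 80730 + sqrt(120 + 2*I*sqrt(2))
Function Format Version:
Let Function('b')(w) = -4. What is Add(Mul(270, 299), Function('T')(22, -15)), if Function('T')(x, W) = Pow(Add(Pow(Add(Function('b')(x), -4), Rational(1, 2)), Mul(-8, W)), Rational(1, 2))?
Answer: Add(80730, Pow(Add(120, Mul(2, I, Pow(2, Rational(1, 2)))), Rational(1, 2))) ≈ Add(80741., Mul(0.12909, I))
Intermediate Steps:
Function('T')(x, W) = Pow(Add(Mul(-8, W), Mul(2, I, Pow(2, Rational(1, 2)))), Rational(1, 2)) (Function('T')(x, W) = Pow(Add(Pow(Add(-4, -4), Rational(1, 2)), Mul(-8, W)), Rational(1, 2)) = Pow(Add(Pow(-8, Rational(1, 2)), Mul(-8, W)), Rational(1, 2)) = Pow(Add(Mul(2, I, Pow(2, Rational(1, 2))), Mul(-8, W)), Rational(1, 2)) = Pow(Add(Mul(-8, W), Mul(2, I, Pow(2, Rational(1, 2)))), Rational(1, 2)))
Add(Mul(270, 299), Function('T')(22, -15)) = Add(Mul(270, 299), Pow(Add(Mul(-8, -15), Mul(2, I, Pow(2, Rational(1, 2)))), Rational(1, 2))) = Add(80730, Pow(Add(120, Mul(2, I, Pow(2, Rational(1, 2)))), Rational(1, 2)))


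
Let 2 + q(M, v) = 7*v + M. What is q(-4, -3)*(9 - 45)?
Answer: 972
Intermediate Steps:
q(M, v) = -2 + M + 7*v (q(M, v) = -2 + (7*v + M) = -2 + (M + 7*v) = -2 + M + 7*v)
q(-4, -3)*(9 - 45) = (-2 - 4 + 7*(-3))*(9 - 45) = (-2 - 4 - 21)*(-36) = -27*(-36) = 972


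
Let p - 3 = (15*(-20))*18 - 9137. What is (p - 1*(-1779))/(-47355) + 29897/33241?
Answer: 367952278/314825511 ≈ 1.1688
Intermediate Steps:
p = -14534 (p = 3 + ((15*(-20))*18 - 9137) = 3 + (-300*18 - 9137) = 3 + (-5400 - 9137) = 3 - 14537 = -14534)
(p - 1*(-1779))/(-47355) + 29897/33241 = (-14534 - 1*(-1779))/(-47355) + 29897/33241 = (-14534 + 1779)*(-1/47355) + 29897*(1/33241) = -12755*(-1/47355) + 29897/33241 = 2551/9471 + 29897/33241 = 367952278/314825511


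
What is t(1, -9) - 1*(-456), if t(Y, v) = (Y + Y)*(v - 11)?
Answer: 416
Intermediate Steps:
t(Y, v) = 2*Y*(-11 + v) (t(Y, v) = (2*Y)*(-11 + v) = 2*Y*(-11 + v))
t(1, -9) - 1*(-456) = 2*1*(-11 - 9) - 1*(-456) = 2*1*(-20) + 456 = -40 + 456 = 416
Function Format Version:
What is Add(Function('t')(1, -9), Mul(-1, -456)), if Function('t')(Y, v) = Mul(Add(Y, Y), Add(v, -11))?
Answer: 416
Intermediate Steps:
Function('t')(Y, v) = Mul(2, Y, Add(-11, v)) (Function('t')(Y, v) = Mul(Mul(2, Y), Add(-11, v)) = Mul(2, Y, Add(-11, v)))
Add(Function('t')(1, -9), Mul(-1, -456)) = Add(Mul(2, 1, Add(-11, -9)), Mul(-1, -456)) = Add(Mul(2, 1, -20), 456) = Add(-40, 456) = 416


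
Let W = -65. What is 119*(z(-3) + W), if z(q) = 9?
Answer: -6664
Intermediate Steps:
119*(z(-3) + W) = 119*(9 - 65) = 119*(-56) = -6664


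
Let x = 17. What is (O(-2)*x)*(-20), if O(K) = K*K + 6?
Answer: -3400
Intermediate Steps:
O(K) = 6 + K**2 (O(K) = K**2 + 6 = 6 + K**2)
(O(-2)*x)*(-20) = ((6 + (-2)**2)*17)*(-20) = ((6 + 4)*17)*(-20) = (10*17)*(-20) = 170*(-20) = -3400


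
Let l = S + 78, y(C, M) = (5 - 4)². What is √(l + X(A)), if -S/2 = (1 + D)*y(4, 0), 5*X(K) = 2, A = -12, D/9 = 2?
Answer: √1010/5 ≈ 6.3561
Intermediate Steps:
D = 18 (D = 9*2 = 18)
y(C, M) = 1 (y(C, M) = 1² = 1)
X(K) = ⅖ (X(K) = (⅕)*2 = ⅖)
S = -38 (S = -2*(1 + 18) = -38 ≈ -38.000)
l = 40 (l = -38 + 78 = 40)
√(l + X(A)) = √(40 + ⅖) = √(202/5) = √1010/5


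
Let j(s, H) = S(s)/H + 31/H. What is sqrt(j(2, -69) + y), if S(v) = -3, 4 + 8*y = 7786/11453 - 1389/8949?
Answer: I*sqrt(74706211229331637878)/9429346524 ≈ 0.91664*I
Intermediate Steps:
y = -118734297/273314392 (y = -1/2 + (7786/11453 - 1389/8949)/8 = -1/2 + (7786*(1/11453) - 1389*1/8949)/8 = -1/2 + (7786/11453 - 463/2983)/8 = -1/2 + (1/8)*(17922899/34164299) = -1/2 + 17922899/273314392 = -118734297/273314392 ≈ -0.43442)
j(s, H) = 28/H (j(s, H) = -3/H + 31/H = 28/H)
sqrt(j(2, -69) + y) = sqrt(28/(-69) - 118734297/273314392) = sqrt(28*(-1/69) - 118734297/273314392) = sqrt(-28/69 - 118734297/273314392) = sqrt(-15845469469/18858693048) = I*sqrt(74706211229331637878)/9429346524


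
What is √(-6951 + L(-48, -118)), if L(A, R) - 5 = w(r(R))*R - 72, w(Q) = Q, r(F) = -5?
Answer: 2*I*√1607 ≈ 80.175*I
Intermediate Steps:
L(A, R) = -67 - 5*R (L(A, R) = 5 + (-5*R - 72) = 5 + (-72 - 5*R) = -67 - 5*R)
√(-6951 + L(-48, -118)) = √(-6951 + (-67 - 5*(-118))) = √(-6951 + (-67 + 590)) = √(-6951 + 523) = √(-6428) = 2*I*√1607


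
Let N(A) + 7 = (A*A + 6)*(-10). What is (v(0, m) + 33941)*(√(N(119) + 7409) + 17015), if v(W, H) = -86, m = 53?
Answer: 576042825 + 67710*I*√33567 ≈ 5.7604e+8 + 1.2405e+7*I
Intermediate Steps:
N(A) = -67 - 10*A² (N(A) = -7 + (A*A + 6)*(-10) = -7 + (A² + 6)*(-10) = -7 + (6 + A²)*(-10) = -7 + (-60 - 10*A²) = -67 - 10*A²)
(v(0, m) + 33941)*(√(N(119) + 7409) + 17015) = (-86 + 33941)*(√((-67 - 10*119²) + 7409) + 17015) = 33855*(√((-67 - 10*14161) + 7409) + 17015) = 33855*(√((-67 - 141610) + 7409) + 17015) = 33855*(√(-141677 + 7409) + 17015) = 33855*(√(-134268) + 17015) = 33855*(2*I*√33567 + 17015) = 33855*(17015 + 2*I*√33567) = 576042825 + 67710*I*√33567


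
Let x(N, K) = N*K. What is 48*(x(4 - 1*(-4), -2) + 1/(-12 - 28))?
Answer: -3846/5 ≈ -769.20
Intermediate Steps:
x(N, K) = K*N
48*(x(4 - 1*(-4), -2) + 1/(-12 - 28)) = 48*(-2*(4 - 1*(-4)) + 1/(-12 - 28)) = 48*(-2*(4 + 4) + 1/(-40)) = 48*(-2*8 - 1/40) = 48*(-16 - 1/40) = 48*(-641/40) = -3846/5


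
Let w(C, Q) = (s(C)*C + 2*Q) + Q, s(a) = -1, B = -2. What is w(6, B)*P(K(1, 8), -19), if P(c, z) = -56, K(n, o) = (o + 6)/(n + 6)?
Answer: 672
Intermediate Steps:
K(n, o) = (6 + o)/(6 + n)
w(C, Q) = -C + 3*Q (w(C, Q) = (-C + 2*Q) + Q = -C + 3*Q)
w(6, B)*P(K(1, 8), -19) = (-1*6 + 3*(-2))*(-56) = (-6 - 6)*(-56) = -12*(-56) = 672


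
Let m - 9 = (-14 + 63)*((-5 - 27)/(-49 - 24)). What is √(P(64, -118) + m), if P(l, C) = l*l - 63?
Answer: √21654282/73 ≈ 63.745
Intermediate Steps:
P(l, C) = -63 + l² (P(l, C) = l² - 63 = -63 + l²)
m = 2225/73 (m = 9 + (-14 + 63)*((-5 - 27)/(-49 - 24)) = 9 + 49*(-32/(-73)) = 9 + 49*(-32*(-1/73)) = 9 + 49*(32/73) = 9 + 1568/73 = 2225/73 ≈ 30.479)
√(P(64, -118) + m) = √((-63 + 64²) + 2225/73) = √((-63 + 4096) + 2225/73) = √(4033 + 2225/73) = √(296634/73) = √21654282/73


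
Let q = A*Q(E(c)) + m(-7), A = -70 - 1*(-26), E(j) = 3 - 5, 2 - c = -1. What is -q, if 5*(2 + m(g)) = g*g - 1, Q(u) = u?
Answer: -478/5 ≈ -95.600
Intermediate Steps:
c = 3 (c = 2 - 1*(-1) = 2 + 1 = 3)
E(j) = -2
A = -44 (A = -70 + 26 = -44)
m(g) = -11/5 + g**2/5 (m(g) = -2 + (g*g - 1)/5 = -2 + (g**2 - 1)/5 = -2 + (-1 + g**2)/5 = -2 + (-1/5 + g**2/5) = -11/5 + g**2/5)
q = 478/5 (q = -44*(-2) + (-11/5 + (1/5)*(-7)**2) = 88 + (-11/5 + (1/5)*49) = 88 + (-11/5 + 49/5) = 88 + 38/5 = 478/5 ≈ 95.600)
-q = -1*478/5 = -478/5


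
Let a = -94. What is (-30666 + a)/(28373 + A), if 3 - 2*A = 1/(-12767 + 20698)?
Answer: -243957560/225038159 ≈ -1.0841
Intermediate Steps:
A = 11896/7931 (A = 3/2 - 1/(2*(-12767 + 20698)) = 3/2 - 1/2/7931 = 3/2 - 1/2*1/7931 = 3/2 - 1/15862 = 11896/7931 ≈ 1.4999)
(-30666 + a)/(28373 + A) = (-30666 - 94)/(28373 + 11896/7931) = -30760/225038159/7931 = -30760*7931/225038159 = -243957560/225038159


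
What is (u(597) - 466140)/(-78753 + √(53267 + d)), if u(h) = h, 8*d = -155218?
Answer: 16294625724/2756444953 + 310362*√15051/2756444953 ≈ 5.9253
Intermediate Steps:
d = -77609/4 (d = (⅛)*(-155218) = -77609/4 ≈ -19402.)
(u(597) - 466140)/(-78753 + √(53267 + d)) = (597 - 466140)/(-78753 + √(53267 - 77609/4)) = -465543/(-78753 + √(135459/4)) = -465543/(-78753 + 3*√15051/2)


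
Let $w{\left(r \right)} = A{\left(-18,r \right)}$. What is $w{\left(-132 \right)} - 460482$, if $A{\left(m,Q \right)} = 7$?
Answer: $-460475$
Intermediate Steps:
$w{\left(r \right)} = 7$
$w{\left(-132 \right)} - 460482 = 7 - 460482 = -460475$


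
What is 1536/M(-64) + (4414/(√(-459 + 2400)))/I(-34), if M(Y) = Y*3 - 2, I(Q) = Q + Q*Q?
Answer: -768/97 + 2207*√1941/1088901 ≈ -7.8282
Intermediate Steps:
I(Q) = Q + Q²
M(Y) = -2 + 3*Y (M(Y) = 3*Y - 2 = -2 + 3*Y)
1536/M(-64) + (4414/(√(-459 + 2400)))/I(-34) = 1536/(-2 + 3*(-64)) + (4414/(√(-459 + 2400)))/((-34*(1 - 34))) = 1536/(-2 - 192) + (4414/(√1941))/((-34*(-33))) = 1536/(-194) + (4414*(√1941/1941))/1122 = 1536*(-1/194) + (4414*√1941/1941)*(1/1122) = -768/97 + 2207*√1941/1088901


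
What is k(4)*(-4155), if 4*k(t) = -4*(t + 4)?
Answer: 33240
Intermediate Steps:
k(t) = -4 - t (k(t) = (-4*(t + 4))/4 = (-4*(4 + t))/4 = (-16 - 4*t)/4 = -4 - t)
k(4)*(-4155) = (-4 - 1*4)*(-4155) = (-4 - 4)*(-4155) = -8*(-4155) = 33240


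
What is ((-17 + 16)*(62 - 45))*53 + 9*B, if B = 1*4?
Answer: -865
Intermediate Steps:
B = 4
((-17 + 16)*(62 - 45))*53 + 9*B = ((-17 + 16)*(62 - 45))*53 + 9*4 = -1*17*53 + 36 = -17*53 + 36 = -901 + 36 = -865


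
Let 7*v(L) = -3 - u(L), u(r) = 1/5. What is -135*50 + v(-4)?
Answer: -236266/35 ≈ -6750.5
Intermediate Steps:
u(r) = 1/5
v(L) = -16/35 (v(L) = (-3 - 1*1/5)/7 = (-3 - 1/5)/7 = (1/7)*(-16/5) = -16/35)
-135*50 + v(-4) = -135*50 - 16/35 = -6750 - 16/35 = -236266/35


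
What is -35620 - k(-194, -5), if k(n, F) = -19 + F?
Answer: -35596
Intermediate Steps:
-35620 - k(-194, -5) = -35620 - (-19 - 5) = -35620 - 1*(-24) = -35620 + 24 = -35596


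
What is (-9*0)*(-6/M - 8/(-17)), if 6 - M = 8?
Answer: 0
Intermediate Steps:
M = -2 (M = 6 - 1*8 = 6 - 8 = -2)
(-9*0)*(-6/M - 8/(-17)) = (-9*0)*(-6/(-2) - 8/(-17)) = 0*(-6*(-½) - 8*(-1/17)) = 0*(3 + 8/17) = 0*(59/17) = 0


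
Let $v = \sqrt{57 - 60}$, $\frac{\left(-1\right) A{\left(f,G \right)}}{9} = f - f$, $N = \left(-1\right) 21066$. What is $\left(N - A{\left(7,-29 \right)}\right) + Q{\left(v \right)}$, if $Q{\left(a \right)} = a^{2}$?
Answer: $-21069$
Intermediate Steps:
$N = -21066$
$A{\left(f,G \right)} = 0$ ($A{\left(f,G \right)} = - 9 \left(f - f\right) = \left(-9\right) 0 = 0$)
$v = i \sqrt{3}$ ($v = \sqrt{-3} = i \sqrt{3} \approx 1.732 i$)
$\left(N - A{\left(7,-29 \right)}\right) + Q{\left(v \right)} = \left(-21066 - 0\right) + \left(i \sqrt{3}\right)^{2} = \left(-21066 + 0\right) - 3 = -21066 - 3 = -21069$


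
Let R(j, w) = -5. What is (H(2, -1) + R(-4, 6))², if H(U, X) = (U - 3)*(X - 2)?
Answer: 4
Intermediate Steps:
H(U, X) = (-3 + U)*(-2 + X)
(H(2, -1) + R(-4, 6))² = ((6 - 3*(-1) - 2*2 + 2*(-1)) - 5)² = ((6 + 3 - 4 - 2) - 5)² = (3 - 5)² = (-2)² = 4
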